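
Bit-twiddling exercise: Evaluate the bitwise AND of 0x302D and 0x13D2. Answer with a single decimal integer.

4096

0x302D = 11000000101101
0x13D2 = 01001111010010
AND → 01000000000000 = 4096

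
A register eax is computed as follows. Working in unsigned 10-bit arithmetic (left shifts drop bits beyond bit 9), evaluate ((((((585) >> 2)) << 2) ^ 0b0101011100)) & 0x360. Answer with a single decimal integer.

585 = 1001001001
→ >> 2 → 0010010010 = 146
→ << 2 (mod 2^10) → 1001001000 = 584
0b0101011100 = 0101011100
→ ^ → 1100010100 = 788
0x360 = 1101100000
→ & → 1100000000 = 768

768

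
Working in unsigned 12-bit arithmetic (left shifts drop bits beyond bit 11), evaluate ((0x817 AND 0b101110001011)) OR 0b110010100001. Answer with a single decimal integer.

0x817 = 100000010111
0b101110001011 = 101110001011
→ AND → 100000000011 = 2051
0b110010100001 = 110010100001
→ OR → 110010100011 = 3235

3235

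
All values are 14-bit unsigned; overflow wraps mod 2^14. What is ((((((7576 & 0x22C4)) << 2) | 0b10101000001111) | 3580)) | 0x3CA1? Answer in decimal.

7576 = 01110110011000
0x22C4 = 10001011000100
→ & → 00000010000000 = 128
→ << 2 (mod 2^14) → 00001000000000 = 512
0b10101000001111 = 10101000001111
→ | → 10101000001111 = 10767
3580 = 00110111111100
→ | → 10111111111111 = 12287
0x3CA1 = 11110010100001
→ | → 11111111111111 = 16383

16383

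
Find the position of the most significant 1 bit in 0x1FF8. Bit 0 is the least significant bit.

0x1FF8 = 1111111111000
The topmost 1 is at position 12 (since 2^12 = 4096 ≤ 8184 < 8192).

12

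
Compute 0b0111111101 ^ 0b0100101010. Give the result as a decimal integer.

215

a = 111111101
b = 100101010
XOR → 011010111 = 215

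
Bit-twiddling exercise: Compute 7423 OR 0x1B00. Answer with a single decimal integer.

7423 = 1110011111111
0x1B00 = 1101100000000
 OR → 1111111111111 = 8191

8191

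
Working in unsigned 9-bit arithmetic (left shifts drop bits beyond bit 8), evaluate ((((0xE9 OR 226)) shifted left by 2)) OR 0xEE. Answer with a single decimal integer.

0xE9 = 011101001
226 = 011100010
→ OR → 011101011 = 235
→ shifted left by 2 (mod 2^9) → 110101100 = 428
0xEE = 011101110
→ OR → 111101110 = 494

494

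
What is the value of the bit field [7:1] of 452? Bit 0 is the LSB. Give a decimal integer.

v = 0000111000100
Shift right by 1: 000011100010
Mask low 7 bits: 1100010 = 98

98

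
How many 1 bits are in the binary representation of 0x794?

6

0x794 = 11110010100
Count the 1s: 1 + 1 + 1 + 1 + 1 + 1 = 6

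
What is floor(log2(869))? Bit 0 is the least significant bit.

9

869 = 1101100101
The topmost 1 is at position 9 (since 2^9 = 512 ≤ 869 < 1024).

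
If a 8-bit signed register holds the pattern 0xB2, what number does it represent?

-78

pattern = 10110010 (MSB is 1 ⇒ negative)
Invert: 01001101, add 1 → 01001110 = 78, so the value is -78.
(Equivalently: 178 - 2^8 = 178 - 256 = -78.)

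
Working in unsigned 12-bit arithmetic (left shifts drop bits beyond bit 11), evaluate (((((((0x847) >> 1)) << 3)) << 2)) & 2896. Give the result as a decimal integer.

0x847 = 100001000111
→ >> 1 → 010000100011 = 1059
→ << 3 (mod 2^12) → 000100011000 = 280
→ << 2 (mod 2^12) → 010001100000 = 1120
2896 = 101101010000
→ & → 000001000000 = 64

64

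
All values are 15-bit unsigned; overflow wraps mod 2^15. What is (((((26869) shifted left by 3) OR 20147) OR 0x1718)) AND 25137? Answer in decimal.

26869 = 110100011110101
→ shifted left by 3 (mod 2^15) → 100011110101000 = 18344
20147 = 100111010110011
→ OR → 100111110111011 = 20411
0x1718 = 001011100011000
→ OR → 101111110111011 = 24507
25137 = 110001000110001
→ AND → 100001000110001 = 16945

16945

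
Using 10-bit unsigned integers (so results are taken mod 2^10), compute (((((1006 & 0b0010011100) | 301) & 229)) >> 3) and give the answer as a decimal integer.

20

1006 = 1111101110
0b0010011100 = 0010011100
→ & → 0010001100 = 140
301 = 0100101101
→ | → 0110101101 = 429
229 = 0011100101
→ & → 0010100101 = 165
→ >> 3 → 0000010100 = 20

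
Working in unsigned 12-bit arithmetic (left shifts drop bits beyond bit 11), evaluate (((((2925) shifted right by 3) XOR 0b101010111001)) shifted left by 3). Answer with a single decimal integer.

3744

2925 = 101101101101
→ shifted right by 3 → 000101101101 = 365
0b101010111001 = 101010111001
→ XOR → 101111010100 = 3028
→ shifted left by 3 (mod 2^12) → 111010100000 = 3744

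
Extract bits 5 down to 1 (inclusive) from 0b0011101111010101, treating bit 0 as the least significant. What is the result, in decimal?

10

v = 0011101111010101
Shift right by 1: 001110111101010
Mask low 5 bits: 01010 = 10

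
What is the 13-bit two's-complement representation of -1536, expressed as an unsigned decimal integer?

1536 in 13 bits: 0011000000000
Invert: 1100111111111
Add 1:  1101000000000 = 6656
(Check: 2^13 - 1536 = 8192 - 1536 = 6656.)

6656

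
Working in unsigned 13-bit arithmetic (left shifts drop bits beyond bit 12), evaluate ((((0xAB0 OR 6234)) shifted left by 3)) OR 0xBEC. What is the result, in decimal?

0xAB0 = 0101010110000
6234 = 1100001011010
→ OR → 1101011111010 = 6906
→ shifted left by 3 (mod 2^13) → 1011111010000 = 6096
0xBEC = 0101111101100
→ OR → 1111111111100 = 8188

8188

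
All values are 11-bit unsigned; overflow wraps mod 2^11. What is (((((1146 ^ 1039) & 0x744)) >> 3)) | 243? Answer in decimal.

251

1146 = 10001111010
1039 = 10000001111
→ ^ → 00001110101 = 117
0x744 = 11101000100
→ & → 00001000100 = 68
→ >> 3 → 00000001000 = 8
243 = 00011110011
→ | → 00011111011 = 251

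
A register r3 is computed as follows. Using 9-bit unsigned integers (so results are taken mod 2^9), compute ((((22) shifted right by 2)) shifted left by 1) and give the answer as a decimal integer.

22 = 000010110
→ shifted right by 2 → 000000101 = 5
→ shifted left by 1 (mod 2^9) → 000001010 = 10

10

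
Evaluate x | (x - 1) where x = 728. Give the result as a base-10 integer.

735

x = 1011011000 = 728
x - 1 = 1011010111
OR    = 1011011111 = 735
(x | (x - 1) sets all bits below the lowest set bit.)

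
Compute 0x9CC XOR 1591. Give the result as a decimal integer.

0x9CC = 100111001100
1591 = 011000110111
XOR → 111111111011 = 4091

4091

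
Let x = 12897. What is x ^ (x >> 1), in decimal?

11089

x = 11001001100001 = 12897
x>>1 = 01100100110000
XOR  = 10101101010001 = 11089
(x ^ (x >> 1) gives the standard binary-reflected Gray code of x.)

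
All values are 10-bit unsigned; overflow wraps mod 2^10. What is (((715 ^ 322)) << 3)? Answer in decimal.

72

715 = 1011001011
322 = 0101000010
→ ^ → 1110001001 = 905
→ << 3 (mod 2^10) → 0001001000 = 72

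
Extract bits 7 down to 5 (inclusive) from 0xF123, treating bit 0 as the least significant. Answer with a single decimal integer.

1

v = 1111000100100011
Shift right by 5: 11110001001
Mask low 3 bits: 001 = 1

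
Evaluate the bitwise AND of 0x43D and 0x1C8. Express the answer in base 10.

0x43D = 10000111101
0x1C8 = 00111001000
AND → 00000001000 = 8

8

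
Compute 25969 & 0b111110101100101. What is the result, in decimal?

25969 = 110010101110001
b = 111110101100101
AND → 110010101100001 = 25953

25953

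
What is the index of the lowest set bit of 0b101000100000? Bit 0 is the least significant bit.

5

0b101000100000 = 101000100000
Trailing zeros: 5, so the lowest set bit is bit 5 (value 32).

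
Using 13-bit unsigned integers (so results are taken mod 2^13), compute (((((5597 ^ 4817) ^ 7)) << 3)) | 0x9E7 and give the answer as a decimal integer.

6655

5597 = 1010111011101
4817 = 1001011010001
→ ^ → 0011100001100 = 1804
7 = 0000000000111
→ ^ → 0011100001011 = 1803
→ << 3 (mod 2^13) → 1100001011000 = 6232
0x9E7 = 0100111100111
→ | → 1100111111111 = 6655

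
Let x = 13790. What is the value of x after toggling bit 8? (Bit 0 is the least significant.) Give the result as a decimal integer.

x = 0011010111011110
bit 8 is currently 1; toggle it via x ^ (1 << 8) = x ^ 256
→ 0011010011011110 = 13534

13534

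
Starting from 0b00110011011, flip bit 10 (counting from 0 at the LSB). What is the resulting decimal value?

1435

x = 00110011011
bit 10 is currently 0; toggle it via x ^ (1 << 10) = x ^ 1024
→ 10110011011 = 1435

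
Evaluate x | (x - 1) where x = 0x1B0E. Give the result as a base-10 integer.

x = 1101100001110 = 6926
x - 1 = 1101100001101
OR    = 1101100001111 = 6927
(x | (x - 1) sets all bits below the lowest set bit.)

6927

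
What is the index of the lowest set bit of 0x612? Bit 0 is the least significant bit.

0x612 = 11000010010
Trailing zeros: 1, so the lowest set bit is bit 1 (value 2).

1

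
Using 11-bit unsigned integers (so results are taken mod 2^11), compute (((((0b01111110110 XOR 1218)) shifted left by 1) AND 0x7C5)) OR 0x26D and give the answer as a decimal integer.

0b01111110110 = 01111110110
1218 = 10011000010
→ XOR → 11100110100 = 1844
→ shifted left by 1 (mod 2^11) → 11001101000 = 1640
0x7C5 = 11111000101
→ AND → 11001000000 = 1600
0x26D = 01001101101
→ OR → 11001101101 = 1645

1645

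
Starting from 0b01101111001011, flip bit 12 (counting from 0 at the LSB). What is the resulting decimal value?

x = 01101111001011
bit 12 is currently 1; toggle it via x ^ (1 << 12) = x ^ 4096
→ 00101111001011 = 3019

3019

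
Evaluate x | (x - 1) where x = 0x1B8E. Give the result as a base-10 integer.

x = 1101110001110 = 7054
x - 1 = 1101110001101
OR    = 1101110001111 = 7055
(x | (x - 1) sets all bits below the lowest set bit.)

7055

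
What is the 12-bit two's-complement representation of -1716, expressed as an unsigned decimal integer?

2380

1716 in 12 bits: 011010110100
Invert: 100101001011
Add 1:  100101001100 = 2380
(Check: 2^12 - 1716 = 4096 - 1716 = 2380.)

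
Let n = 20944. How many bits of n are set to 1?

20944 = 101000111010000
Count the 1s: 1 + 1 + 1 + 1 + 1 + 1 = 6

6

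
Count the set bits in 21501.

11

21501 = 101001111111101
Count the 1s: 1 + 1 + 1 + 1 + 1 + 1 + 1 + 1 + 1 + 1 + 1 = 11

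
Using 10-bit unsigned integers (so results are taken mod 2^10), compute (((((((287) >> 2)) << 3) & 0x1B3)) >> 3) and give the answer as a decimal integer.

6

287 = 0100011111
→ >> 2 → 0001000111 = 71
→ << 3 (mod 2^10) → 1000111000 = 568
0x1B3 = 0110110011
→ & → 0000110000 = 48
→ >> 3 → 0000000110 = 6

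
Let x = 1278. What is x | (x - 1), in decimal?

x = 10011111110 = 1278
x - 1 = 10011111101
OR    = 10011111111 = 1279
(x | (x - 1) sets all bits below the lowest set bit.)

1279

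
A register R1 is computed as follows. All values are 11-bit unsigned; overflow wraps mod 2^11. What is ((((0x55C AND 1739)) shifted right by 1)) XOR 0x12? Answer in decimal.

566

0x55C = 10101011100
1739 = 11011001011
→ AND → 10001001000 = 1096
→ shifted right by 1 → 01000100100 = 548
0x12 = 00000010010
→ XOR → 01000110110 = 566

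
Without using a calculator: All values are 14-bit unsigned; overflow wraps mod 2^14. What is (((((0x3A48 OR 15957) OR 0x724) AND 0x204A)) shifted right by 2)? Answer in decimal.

0x3A48 = 11101001001000
15957 = 11111001010101
→ OR → 11111001011101 = 15965
0x724 = 00011100100100
→ OR → 11111101111101 = 16253
0x204A = 10000001001010
→ AND → 10000001001000 = 8264
→ shifted right by 2 → 00100000010010 = 2066

2066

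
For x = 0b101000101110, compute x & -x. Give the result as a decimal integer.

x = 101000101110 = 2606
-x (two's complement) = …010111010010
AND   = 000000000010 = 2
(x & -x isolates the lowest set bit of x.)

2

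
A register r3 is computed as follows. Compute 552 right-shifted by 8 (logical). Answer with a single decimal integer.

552 = 1000101000
shift right by 8 → 0000000010 = 2
(equivalently, floor(552 / 256))

2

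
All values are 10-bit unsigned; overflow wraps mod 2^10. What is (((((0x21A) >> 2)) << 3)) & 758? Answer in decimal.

0x21A = 1000011010
→ >> 2 → 0010000110 = 134
→ << 3 (mod 2^10) → 0000110000 = 48
758 = 1011110110
→ & → 0000110000 = 48

48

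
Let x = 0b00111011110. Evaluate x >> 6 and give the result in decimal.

7

x = 111011110
shift right by 6 → 000000111 = 7
(equivalently, floor(478 / 64))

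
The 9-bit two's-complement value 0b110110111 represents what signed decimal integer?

-73

pattern = 110110111 (MSB is 1 ⇒ negative)
Invert: 001001000, add 1 → 001001001 = 73, so the value is -73.
(Equivalently: 439 - 2^9 = 439 - 512 = -73.)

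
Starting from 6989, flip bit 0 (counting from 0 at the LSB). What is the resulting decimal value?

6988

x = 001101101001101
bit 0 is currently 1; toggle it via x ^ (1 << 0) = x ^ 1
→ 001101101001100 = 6988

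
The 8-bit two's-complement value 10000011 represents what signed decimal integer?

-125

pattern = 10000011 (MSB is 1 ⇒ negative)
Invert: 01111100, add 1 → 01111101 = 125, so the value is -125.
(Equivalently: 131 - 2^8 = 131 - 256 = -125.)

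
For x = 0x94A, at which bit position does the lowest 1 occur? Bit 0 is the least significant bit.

0x94A = 100101001010
Trailing zeros: 1, so the lowest set bit is bit 1 (value 2).

1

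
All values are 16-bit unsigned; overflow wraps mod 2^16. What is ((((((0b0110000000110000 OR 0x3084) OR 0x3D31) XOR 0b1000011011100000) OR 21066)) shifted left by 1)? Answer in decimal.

63166

0b0110000000110000 = 0110000000110000
0x3084 = 0011000010000100
→ OR → 0111000010110100 = 28852
0x3D31 = 0011110100110001
→ OR → 0111110110110101 = 32181
0b1000011011100000 = 1000011011100000
→ XOR → 1111101101010101 = 64341
21066 = 0101001001001010
→ OR → 1111101101011111 = 64351
→ shifted left by 1 (mod 2^16) → 1111011010111110 = 63166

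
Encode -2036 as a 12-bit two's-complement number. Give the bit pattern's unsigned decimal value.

2036 in 12 bits: 011111110100
Invert: 100000001011
Add 1:  100000001100 = 2060
(Check: 2^12 - 2036 = 4096 - 2036 = 2060.)

2060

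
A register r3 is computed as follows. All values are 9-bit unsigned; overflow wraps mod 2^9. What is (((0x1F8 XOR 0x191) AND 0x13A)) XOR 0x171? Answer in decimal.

0x1F8 = 111111000
0x191 = 110010001
→ XOR → 001101001 = 105
0x13A = 100111010
→ AND → 000101000 = 40
0x171 = 101110001
→ XOR → 101011001 = 345

345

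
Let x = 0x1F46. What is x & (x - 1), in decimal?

8004

x = 1111101000110 = 8006
x - 1 = 1111101000101
AND   = 1111101000100 = 8004
(x & (x - 1) clears the lowest set bit of x.)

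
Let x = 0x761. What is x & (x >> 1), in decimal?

x = 11101100001 = 1889
x>>1 = 01110110000
AND  = 01100100000 = 800
(x & (x >> 1) has a 1 wherever x has two consecutive 1 bits.)

800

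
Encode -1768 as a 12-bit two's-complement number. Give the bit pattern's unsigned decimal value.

2328

1768 in 12 bits: 011011101000
Invert: 100100010111
Add 1:  100100011000 = 2328
(Check: 2^12 - 1768 = 4096 - 1768 = 2328.)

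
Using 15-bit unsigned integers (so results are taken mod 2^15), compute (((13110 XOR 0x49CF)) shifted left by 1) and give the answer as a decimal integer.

13110 = 011001100110110
0x49CF = 100100111001111
→ XOR → 111101011111001 = 31481
→ shifted left by 1 (mod 2^15) → 111010111110010 = 30194

30194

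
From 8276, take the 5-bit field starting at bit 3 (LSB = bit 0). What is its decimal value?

10

v = 10000001010100
Shift right by 3: 10000001010
Mask low 5 bits: 01010 = 10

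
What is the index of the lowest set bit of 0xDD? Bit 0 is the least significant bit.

0

0xDD = 11011101
Trailing zeros: 0, so the lowest set bit is bit 0 (value 1).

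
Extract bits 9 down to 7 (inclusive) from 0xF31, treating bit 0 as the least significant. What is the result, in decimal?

v = 0111100110001
Shift right by 7: 011110
Mask low 3 bits: 110 = 6

6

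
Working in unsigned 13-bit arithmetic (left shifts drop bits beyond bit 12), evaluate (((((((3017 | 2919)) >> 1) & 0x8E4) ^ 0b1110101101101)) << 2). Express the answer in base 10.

5668

3017 = 0101111001001
2919 = 0101101100111
→ | → 0101111101111 = 3055
→ >> 1 → 0010111110111 = 1527
0x8E4 = 0100011100100
→ & → 0000011100100 = 228
0b1110101101101 = 1110101101101
→ ^ → 1110110001001 = 7561
→ << 2 (mod 2^13) → 1011000100100 = 5668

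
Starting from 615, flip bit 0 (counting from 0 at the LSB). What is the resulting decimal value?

614

x = 1001100111
bit 0 is currently 1; toggle it via x ^ (1 << 0) = x ^ 1
→ 1001100110 = 614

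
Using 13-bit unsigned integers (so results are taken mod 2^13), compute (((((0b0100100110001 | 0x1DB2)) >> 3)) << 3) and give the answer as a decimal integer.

7600

0b0100100110001 = 0100100110001
0x1DB2 = 1110110110010
→ | → 1110110110011 = 7603
→ >> 3 → 0001110110110 = 950
→ << 3 (mod 2^13) → 1110110110000 = 7600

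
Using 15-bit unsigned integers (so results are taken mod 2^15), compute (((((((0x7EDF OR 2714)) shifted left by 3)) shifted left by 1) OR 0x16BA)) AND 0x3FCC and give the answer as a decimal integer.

0x7EDF = 111111011011111
2714 = 000101010011010
→ OR → 111111011011111 = 32479
→ shifted left by 3 (mod 2^15) → 111011011111000 = 30456
→ shifted left by 1 (mod 2^15) → 110110111110000 = 28144
0x16BA = 001011010111010
→ OR → 111111111111010 = 32762
0x3FCC = 011111111001100
→ AND → 011111111001000 = 16328

16328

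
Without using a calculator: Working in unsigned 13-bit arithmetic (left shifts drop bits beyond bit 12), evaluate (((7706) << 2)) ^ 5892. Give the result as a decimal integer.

3948

7706 = 1111000011010
→ << 2 (mod 2^13) → 1100001101000 = 6248
5892 = 1011100000100
→ ^ → 0111101101100 = 3948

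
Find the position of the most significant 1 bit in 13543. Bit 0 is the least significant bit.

13543 = 11010011100111
The topmost 1 is at position 13 (since 2^13 = 8192 ≤ 13543 < 16384).

13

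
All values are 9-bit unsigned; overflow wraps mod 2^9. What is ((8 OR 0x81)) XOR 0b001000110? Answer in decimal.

207

8 = 000001000
0x81 = 010000001
→ OR → 010001001 = 137
0b001000110 = 001000110
→ XOR → 011001111 = 207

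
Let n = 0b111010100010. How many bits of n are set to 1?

n = 111010100010
Count the 1s: 1 + 1 + 1 + 1 + 1 + 1 = 6

6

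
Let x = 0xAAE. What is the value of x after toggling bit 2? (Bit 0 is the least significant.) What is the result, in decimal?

x = 00101010101110
bit 2 is currently 1; toggle it via x ^ (1 << 2) = x ^ 4
→ 00101010101010 = 2730

2730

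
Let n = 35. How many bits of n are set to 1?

35 = 100011
Count the 1s: 1 + 1 + 1 = 3

3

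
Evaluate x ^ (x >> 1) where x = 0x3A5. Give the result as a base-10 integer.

x = 1110100101 = 933
x>>1 = 0111010010
XOR  = 1001110111 = 631
(x ^ (x >> 1) gives the standard binary-reflected Gray code of x.)

631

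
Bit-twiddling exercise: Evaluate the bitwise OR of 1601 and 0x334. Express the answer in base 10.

1601 = 11001000001
0x334 = 01100110100
 OR → 11101110101 = 1909

1909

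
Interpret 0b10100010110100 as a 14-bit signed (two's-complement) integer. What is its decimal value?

-5964

pattern = 10100010110100 (MSB is 1 ⇒ negative)
Invert: 01011101001011, add 1 → 01011101001100 = 5964, so the value is -5964.
(Equivalently: 10420 - 2^14 = 10420 - 16384 = -5964.)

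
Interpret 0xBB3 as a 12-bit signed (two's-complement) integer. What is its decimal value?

pattern = 101110110011 (MSB is 1 ⇒ negative)
Invert: 010001001100, add 1 → 010001001101 = 1101, so the value is -1101.
(Equivalently: 2995 - 2^12 = 2995 - 4096 = -1101.)

-1101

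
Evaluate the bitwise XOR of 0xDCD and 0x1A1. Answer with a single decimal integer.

0xDCD = 110111001101
0x1A1 = 000110100001
XOR → 110001101100 = 3180

3180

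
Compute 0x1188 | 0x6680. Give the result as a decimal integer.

30600

0x1188 = 001000110001000
0x6680 = 110011010000000
 OR → 111011110001000 = 30600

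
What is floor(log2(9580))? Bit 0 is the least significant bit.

13

9580 = 10010101101100
The topmost 1 is at position 13 (since 2^13 = 8192 ≤ 9580 < 16384).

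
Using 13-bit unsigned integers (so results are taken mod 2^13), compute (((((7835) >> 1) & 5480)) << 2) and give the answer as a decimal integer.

5408

7835 = 1111010011011
→ >> 1 → 0111101001101 = 3917
5480 = 1010101101000
→ & → 0010101001000 = 1352
→ << 2 (mod 2^13) → 1010100100000 = 5408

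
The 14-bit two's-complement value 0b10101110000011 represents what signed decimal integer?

-5245

pattern = 10101110000011 (MSB is 1 ⇒ negative)
Invert: 01010001111100, add 1 → 01010001111101 = 5245, so the value is -5245.
(Equivalently: 11139 - 2^14 = 11139 - 16384 = -5245.)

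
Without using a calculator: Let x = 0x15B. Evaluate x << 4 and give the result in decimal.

0x15B = 0000101011011
shift left by 4 → 1010110110000 = 5552
(equivalently, 347 × 2^4 = 347 × 16)

5552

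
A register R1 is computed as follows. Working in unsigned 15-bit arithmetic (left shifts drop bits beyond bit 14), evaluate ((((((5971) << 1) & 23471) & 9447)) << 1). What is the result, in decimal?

332

5971 = 001011101010011
→ << 1 (mod 2^15) → 010111010100110 = 11942
23471 = 101101110101111
→ & → 000101010100110 = 2726
9447 = 010010011100111
→ & → 000000010100110 = 166
→ << 1 (mod 2^15) → 000000101001100 = 332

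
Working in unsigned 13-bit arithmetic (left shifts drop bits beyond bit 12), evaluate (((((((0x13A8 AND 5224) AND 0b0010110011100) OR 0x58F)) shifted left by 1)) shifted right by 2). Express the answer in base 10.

711

0x13A8 = 1001110101000
5224 = 1010001101000
→ AND → 1000000101000 = 4136
0b0010110011100 = 0010110011100
→ AND → 0000000001000 = 8
0x58F = 0010110001111
→ OR → 0010110001111 = 1423
→ shifted left by 1 (mod 2^13) → 0101100011110 = 2846
→ shifted right by 2 → 0001011000111 = 711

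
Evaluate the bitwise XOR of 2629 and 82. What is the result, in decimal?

2583

2629 = 101001000101
82 = 000001010010
XOR → 101000010111 = 2583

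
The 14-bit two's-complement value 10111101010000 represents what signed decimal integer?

-4272

pattern = 10111101010000 (MSB is 1 ⇒ negative)
Invert: 01000010101111, add 1 → 01000010110000 = 4272, so the value is -4272.
(Equivalently: 12112 - 2^14 = 12112 - 16384 = -4272.)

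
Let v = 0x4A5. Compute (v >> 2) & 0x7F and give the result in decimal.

v = 10010100101
Shift right by 2: 100101001
Mask low 7 bits: 0101001 = 41

41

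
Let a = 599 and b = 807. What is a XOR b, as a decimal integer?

599 = 1001010111
807 = 1100100111
XOR → 0101110000 = 368

368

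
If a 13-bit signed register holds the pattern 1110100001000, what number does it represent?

-760

pattern = 1110100001000 (MSB is 1 ⇒ negative)
Invert: 0001011110111, add 1 → 0001011111000 = 760, so the value is -760.
(Equivalently: 7432 - 2^13 = 7432 - 8192 = -760.)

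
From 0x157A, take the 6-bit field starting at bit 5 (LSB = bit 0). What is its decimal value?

43

v = 1010101111010
Shift right by 5: 10101011
Mask low 6 bits: 101011 = 43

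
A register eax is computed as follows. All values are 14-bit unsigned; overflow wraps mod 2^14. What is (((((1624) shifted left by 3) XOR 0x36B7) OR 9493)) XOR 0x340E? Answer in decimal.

4473

1624 = 00011001011000
→ shifted left by 3 (mod 2^14) → 11001011000000 = 12992
0x36B7 = 11011010110111
→ XOR → 00010001110111 = 1143
9493 = 10010100010101
→ OR → 10010101110111 = 9591
0x340E = 11010000001110
→ XOR → 01000101111001 = 4473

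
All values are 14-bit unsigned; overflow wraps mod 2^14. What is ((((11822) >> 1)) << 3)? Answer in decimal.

11822 = 10111000101110
→ >> 1 → 01011100010111 = 5911
→ << 3 (mod 2^14) → 11100010111000 = 14520

14520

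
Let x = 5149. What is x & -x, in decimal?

1

x = 1010000011101 = 5149
-x (two's complement) = …0101111100011
AND   = 0000000000001 = 1
(x & -x isolates the lowest set bit of x.)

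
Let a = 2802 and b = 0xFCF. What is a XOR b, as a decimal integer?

2802 = 101011110010
0xFCF = 111111001111
XOR → 010100111101 = 1341

1341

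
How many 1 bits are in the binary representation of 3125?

3125 = 110000110101
Count the 1s: 1 + 1 + 1 + 1 + 1 + 1 = 6

6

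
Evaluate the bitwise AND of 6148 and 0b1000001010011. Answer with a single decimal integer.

4096

6148 = 1100000000100
b = 1000001010011
AND → 1000000000000 = 4096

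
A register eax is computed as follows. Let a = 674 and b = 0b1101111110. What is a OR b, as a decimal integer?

1022

674 = 1010100010
b = 1101111110
 OR → 1111111110 = 1022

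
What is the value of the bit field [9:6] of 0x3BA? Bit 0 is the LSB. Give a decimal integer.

v = 1110111010
Shift right by 6: 1110
Mask low 4 bits: 1110 = 14

14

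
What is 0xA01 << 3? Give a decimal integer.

20488

0xA01 = 000101000000001
shift left by 3 → 101000000001000 = 20488
(equivalently, 2561 × 2^3 = 2561 × 8)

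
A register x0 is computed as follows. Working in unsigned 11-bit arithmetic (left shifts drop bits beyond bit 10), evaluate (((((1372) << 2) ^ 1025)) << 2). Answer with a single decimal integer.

1372 = 10101011100
→ << 2 (mod 2^11) → 10101110000 = 1392
1025 = 10000000001
→ ^ → 00101110001 = 369
→ << 2 (mod 2^11) → 10111000100 = 1476

1476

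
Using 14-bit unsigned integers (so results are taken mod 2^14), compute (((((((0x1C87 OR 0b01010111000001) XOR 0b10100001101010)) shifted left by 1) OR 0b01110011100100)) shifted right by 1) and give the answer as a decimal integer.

8191

0x1C87 = 01110010000111
0b01010111000001 = 01010111000001
→ OR → 01110111000111 = 7623
0b10100001101010 = 10100001101010
→ XOR → 11010110101101 = 13741
→ shifted left by 1 (mod 2^14) → 10101101011010 = 11098
0b01110011100100 = 01110011100100
→ OR → 11111111111110 = 16382
→ shifted right by 1 → 01111111111111 = 8191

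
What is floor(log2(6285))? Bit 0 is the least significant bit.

12

6285 = 1100010001101
The topmost 1 is at position 12 (since 2^12 = 4096 ≤ 6285 < 8192).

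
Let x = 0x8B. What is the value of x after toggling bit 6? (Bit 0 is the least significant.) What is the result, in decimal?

x = 00010001011
bit 6 is currently 0; toggle it via x ^ (1 << 6) = x ^ 64
→ 00011001011 = 203

203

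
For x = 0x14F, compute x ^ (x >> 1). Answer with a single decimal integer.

488

x = 101001111 = 335
x>>1 = 010100111
XOR  = 111101000 = 488
(x ^ (x >> 1) gives the standard binary-reflected Gray code of x.)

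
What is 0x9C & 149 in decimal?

0x9C = 10011100
149 = 10010101
AND → 10010100 = 148

148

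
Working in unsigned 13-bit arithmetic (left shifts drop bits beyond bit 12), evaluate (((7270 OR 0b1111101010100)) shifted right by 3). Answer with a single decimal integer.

1006

7270 = 1110001100110
0b1111101010100 = 1111101010100
→ OR → 1111101110110 = 8054
→ shifted right by 3 → 0001111101110 = 1006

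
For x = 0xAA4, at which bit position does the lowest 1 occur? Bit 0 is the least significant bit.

2

0xAA4 = 101010100100
Trailing zeros: 2, so the lowest set bit is bit 2 (value 4).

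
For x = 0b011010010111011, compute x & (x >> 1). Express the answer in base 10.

4121

x = 11010010111011 = 13499
x>>1 = 01101001011101
AND  = 01000000011001 = 4121
(x & (x >> 1) has a 1 wherever x has two consecutive 1 bits.)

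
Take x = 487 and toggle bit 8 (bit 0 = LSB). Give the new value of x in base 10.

x = 111100111
bit 8 is currently 1; toggle it via x ^ (1 << 8) = x ^ 256
→ 011100111 = 231

231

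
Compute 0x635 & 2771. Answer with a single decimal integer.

0x635 = 011000110101
2771 = 101011010011
AND → 001000010001 = 529

529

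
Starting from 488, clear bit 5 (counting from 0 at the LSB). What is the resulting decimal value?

456

x = 0111101000
bit 5 is currently 1; clear it via x & ~(1 << 5) = x & ~32
→ 0111001000 = 456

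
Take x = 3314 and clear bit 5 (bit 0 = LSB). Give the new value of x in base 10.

x = 110011110010
bit 5 is currently 1; clear it via x & ~(1 << 5) = x & ~32
→ 110011010010 = 3282

3282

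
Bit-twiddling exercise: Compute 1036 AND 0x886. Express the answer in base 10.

1036 = 010000001100
0x886 = 100010000110
AND → 000000000100 = 4

4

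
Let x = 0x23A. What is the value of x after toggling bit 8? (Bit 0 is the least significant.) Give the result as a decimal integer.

x = 1000111010
bit 8 is currently 0; toggle it via x ^ (1 << 8) = x ^ 256
→ 1100111010 = 826

826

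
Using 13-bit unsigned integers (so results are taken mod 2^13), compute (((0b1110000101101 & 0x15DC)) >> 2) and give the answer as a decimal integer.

1283

0b1110000101101 = 1110000101101
0x15DC = 1010111011100
→ & → 1010000001100 = 5132
→ >> 2 → 0010100000011 = 1283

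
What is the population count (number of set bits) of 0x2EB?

0x2EB = 1011101011
Count the 1s: 1 + 1 + 1 + 1 + 1 + 1 + 1 = 7

7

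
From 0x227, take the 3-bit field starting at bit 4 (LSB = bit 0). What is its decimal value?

2

v = 1000100111
Shift right by 4: 100010
Mask low 3 bits: 010 = 2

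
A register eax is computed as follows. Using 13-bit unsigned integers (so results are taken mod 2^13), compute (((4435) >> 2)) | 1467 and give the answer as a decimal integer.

4435 = 1000101010011
→ >> 2 → 0010001010100 = 1108
1467 = 0010110111011
→ | → 0010111111111 = 1535

1535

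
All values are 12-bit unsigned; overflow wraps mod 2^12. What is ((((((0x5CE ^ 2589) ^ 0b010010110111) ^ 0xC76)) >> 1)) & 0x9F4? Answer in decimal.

0x5CE = 010111001110
2589 = 101000011101
→ ^ → 111111010011 = 4051
0b010010110111 = 010010110111
→ ^ → 101101100100 = 2916
0xC76 = 110001110110
→ ^ → 011100010010 = 1810
→ >> 1 → 001110001001 = 905
0x9F4 = 100111110100
→ & → 000110000000 = 384

384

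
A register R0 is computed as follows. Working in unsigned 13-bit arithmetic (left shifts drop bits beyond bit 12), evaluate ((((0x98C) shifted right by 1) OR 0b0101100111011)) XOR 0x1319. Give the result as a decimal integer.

7398

0x98C = 0100110001100
→ shifted right by 1 → 0010011000110 = 1222
0b0101100111011 = 0101100111011
→ OR → 0111111111111 = 4095
0x1319 = 1001100011001
→ XOR → 1110011100110 = 7398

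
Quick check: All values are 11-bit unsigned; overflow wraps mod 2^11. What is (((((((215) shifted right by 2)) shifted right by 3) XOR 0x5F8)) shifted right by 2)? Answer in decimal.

215 = 00011010111
→ shifted right by 2 → 00000110101 = 53
→ shifted right by 3 → 00000000110 = 6
0x5F8 = 10111111000
→ XOR → 10111111110 = 1534
→ shifted right by 2 → 00101111111 = 383

383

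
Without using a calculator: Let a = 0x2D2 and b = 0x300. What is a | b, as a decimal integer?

978

0x2D2 = 1011010010
0x300 = 1100000000
 OR → 1111010010 = 978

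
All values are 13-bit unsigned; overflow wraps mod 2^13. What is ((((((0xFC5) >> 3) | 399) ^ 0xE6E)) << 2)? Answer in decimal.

7748

0xFC5 = 0111111000101
→ >> 3 → 0000111111000 = 504
399 = 0000110001111
→ | → 0000111111111 = 511
0xE6E = 0111001101110
→ ^ → 0111110010001 = 3985
→ << 2 (mod 2^13) → 1111001000100 = 7748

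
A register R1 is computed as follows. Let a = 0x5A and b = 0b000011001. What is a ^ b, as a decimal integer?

67

0x5A = 1011010
b = 0011001
XOR → 1000011 = 67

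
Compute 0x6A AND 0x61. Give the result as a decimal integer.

96

0x6A = 1101010
0x61 = 1100001
AND → 1100000 = 96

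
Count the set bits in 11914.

7

11914 = 10111010001010
Count the 1s: 1 + 1 + 1 + 1 + 1 + 1 + 1 = 7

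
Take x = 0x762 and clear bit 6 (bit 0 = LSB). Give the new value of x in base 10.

1826

x = 11101100010
bit 6 is currently 1; clear it via x & ~(1 << 6) = x & ~64
→ 11100100010 = 1826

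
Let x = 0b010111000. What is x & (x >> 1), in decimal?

24

x = 10111000 = 184
x>>1 = 01011100
AND  = 00011000 = 24
(x & (x >> 1) has a 1 wherever x has two consecutive 1 bits.)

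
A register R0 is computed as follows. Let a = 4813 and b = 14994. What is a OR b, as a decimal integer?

15071

4813 = 01001011001101
14994 = 11101010010010
 OR → 11101011011111 = 15071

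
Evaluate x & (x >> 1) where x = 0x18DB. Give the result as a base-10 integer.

2121

x = 1100011011011 = 6363
x>>1 = 0110001101101
AND  = 0100001001001 = 2121
(x & (x >> 1) has a 1 wherever x has two consecutive 1 bits.)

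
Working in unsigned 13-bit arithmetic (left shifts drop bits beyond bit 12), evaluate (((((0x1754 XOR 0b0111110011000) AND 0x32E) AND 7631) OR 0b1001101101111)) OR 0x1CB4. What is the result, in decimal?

0x1754 = 1011101010100
0b0111110011000 = 0111110011000
→ XOR → 1100011001100 = 6348
0x32E = 0001100101110
→ AND → 0000000001100 = 12
7631 = 1110111001111
→ AND → 0000000001100 = 12
0b1001101101111 = 1001101101111
→ OR → 1001101101111 = 4975
0x1CB4 = 1110010110100
→ OR → 1111111111111 = 8191

8191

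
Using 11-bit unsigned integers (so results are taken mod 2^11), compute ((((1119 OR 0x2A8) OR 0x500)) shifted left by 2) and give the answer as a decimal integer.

1119 = 10001011111
0x2A8 = 01010101000
→ OR → 11011111111 = 1791
0x500 = 10100000000
→ OR → 11111111111 = 2047
→ shifted left by 2 (mod 2^11) → 11111111100 = 2044

2044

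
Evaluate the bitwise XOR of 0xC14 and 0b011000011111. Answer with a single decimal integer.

0xC14 = 110000010100
b = 011000011111
XOR → 101000001011 = 2571

2571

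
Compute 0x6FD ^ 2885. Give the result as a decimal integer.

3512

0x6FD = 011011111101
2885 = 101101000101
XOR → 110110111000 = 3512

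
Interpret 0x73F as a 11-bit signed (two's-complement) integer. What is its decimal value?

-193

pattern = 11100111111 (MSB is 1 ⇒ negative)
Invert: 00011000000, add 1 → 00011000001 = 193, so the value is -193.
(Equivalently: 1855 - 2^11 = 1855 - 2048 = -193.)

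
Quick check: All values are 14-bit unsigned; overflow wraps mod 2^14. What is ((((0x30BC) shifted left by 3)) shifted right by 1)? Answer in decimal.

752

0x30BC = 11000010111100
→ shifted left by 3 (mod 2^14) → 00010111100000 = 1504
→ shifted right by 1 → 00001011110000 = 752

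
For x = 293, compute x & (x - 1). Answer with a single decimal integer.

292

x = 100100101 = 293
x - 1 = 100100100
AND   = 100100100 = 292
(x & (x - 1) clears the lowest set bit of x.)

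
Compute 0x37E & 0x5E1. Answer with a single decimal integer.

352

0x37E = 01101111110
0x5E1 = 10111100001
AND → 00101100000 = 352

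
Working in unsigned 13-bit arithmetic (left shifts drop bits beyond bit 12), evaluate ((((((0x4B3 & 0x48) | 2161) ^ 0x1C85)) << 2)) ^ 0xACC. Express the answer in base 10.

6428

0x4B3 = 0010010110011
0x48 = 0000001001000
→ & → 0000000000000 = 0
2161 = 0100001110001
→ | → 0100001110001 = 2161
0x1C85 = 1110010000101
→ ^ → 1010011110100 = 5364
→ << 2 (mod 2^13) → 1001111010000 = 5072
0xACC = 0101011001100
→ ^ → 1100100011100 = 6428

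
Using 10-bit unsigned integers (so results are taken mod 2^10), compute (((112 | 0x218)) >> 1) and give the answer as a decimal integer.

316

112 = 0001110000
0x218 = 1000011000
→ | → 1001111000 = 632
→ >> 1 → 0100111100 = 316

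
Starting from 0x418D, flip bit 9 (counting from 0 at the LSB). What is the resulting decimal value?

17293

x = 100000110001101
bit 9 is currently 0; toggle it via x ^ (1 << 9) = x ^ 512
→ 100001110001101 = 17293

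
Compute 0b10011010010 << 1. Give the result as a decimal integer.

2468

x = 010011010010
shift left by 1 → 100110100100 = 2468
(equivalently, 1234 × 2^1 = 1234 × 2)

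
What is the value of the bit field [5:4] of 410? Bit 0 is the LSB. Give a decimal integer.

v = 0110011010
Shift right by 4: 011001
Mask low 2 bits: 01 = 1

1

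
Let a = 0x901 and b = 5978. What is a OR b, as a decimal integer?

8027

0x901 = 0100100000001
5978 = 1011101011010
 OR → 1111101011011 = 8027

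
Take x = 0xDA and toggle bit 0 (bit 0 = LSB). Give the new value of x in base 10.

x = 11011010
bit 0 is currently 0; toggle it via x ^ (1 << 0) = x ^ 1
→ 11011011 = 219

219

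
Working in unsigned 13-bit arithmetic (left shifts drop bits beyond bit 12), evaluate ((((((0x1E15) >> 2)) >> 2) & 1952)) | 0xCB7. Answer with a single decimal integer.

0x1E15 = 1111000010101
→ >> 2 → 0011110000101 = 1925
→ >> 2 → 0000111100001 = 481
1952 = 0011110100000
→ & → 0000110100000 = 416
0xCB7 = 0110010110111
→ | → 0110110110111 = 3511

3511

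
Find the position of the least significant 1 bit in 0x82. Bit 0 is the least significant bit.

0x82 = 10000010
Trailing zeros: 1, so the lowest set bit is bit 1 (value 2).

1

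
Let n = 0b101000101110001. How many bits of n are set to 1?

n = 101000101110001
Count the 1s: 1 + 1 + 1 + 1 + 1 + 1 + 1 = 7

7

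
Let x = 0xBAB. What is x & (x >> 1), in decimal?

x = 101110101011 = 2987
x>>1 = 010111010101
AND  = 000110000001 = 385
(x & (x >> 1) has a 1 wherever x has two consecutive 1 bits.)

385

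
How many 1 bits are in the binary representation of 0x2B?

4

0x2B = 101011
Count the 1s: 1 + 1 + 1 + 1 = 4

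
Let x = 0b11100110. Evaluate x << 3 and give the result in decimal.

x = 00011100110
shift left by 3 → 11100110000 = 1840
(equivalently, 230 × 2^3 = 230 × 8)

1840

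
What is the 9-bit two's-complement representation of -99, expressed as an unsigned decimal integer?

413

99 in 9 bits: 001100011
Invert: 110011100
Add 1:  110011101 = 413
(Check: 2^9 - 99 = 512 - 99 = 413.)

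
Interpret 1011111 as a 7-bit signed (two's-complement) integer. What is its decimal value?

pattern = 1011111 (MSB is 1 ⇒ negative)
Invert: 0100000, add 1 → 0100001 = 33, so the value is -33.
(Equivalently: 95 - 2^7 = 95 - 128 = -33.)

-33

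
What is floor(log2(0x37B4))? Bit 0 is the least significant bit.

0x37B4 = 11011110110100
The topmost 1 is at position 13 (since 2^13 = 8192 ≤ 14260 < 16384).

13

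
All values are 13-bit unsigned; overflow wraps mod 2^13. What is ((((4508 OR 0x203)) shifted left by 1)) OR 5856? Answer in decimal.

4508 = 1000110011100
0x203 = 0001000000011
→ OR → 1001110011111 = 5023
→ shifted left by 1 (mod 2^13) → 0011100111110 = 1854
5856 = 1011011100000
→ OR → 1011111111110 = 6142

6142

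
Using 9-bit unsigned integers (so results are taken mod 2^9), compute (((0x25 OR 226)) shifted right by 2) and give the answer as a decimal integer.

0x25 = 000100101
226 = 011100010
→ OR → 011100111 = 231
→ shifted right by 2 → 000111001 = 57

57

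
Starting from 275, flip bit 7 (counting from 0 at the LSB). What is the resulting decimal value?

403

x = 000100010011
bit 7 is currently 0; toggle it via x ^ (1 << 7) = x ^ 128
→ 000110010011 = 403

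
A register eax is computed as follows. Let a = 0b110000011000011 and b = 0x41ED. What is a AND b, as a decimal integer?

16577

a = 110000011000011
0x41ED = 100000111101101
AND → 100000011000001 = 16577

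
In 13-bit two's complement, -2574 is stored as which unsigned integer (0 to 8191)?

5618

2574 in 13 bits: 0101000001110
Invert: 1010111110001
Add 1:  1010111110010 = 5618
(Check: 2^13 - 2574 = 8192 - 2574 = 5618.)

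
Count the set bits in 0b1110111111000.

n = 1110111111000
Count the 1s: 1 + 1 + 1 + 1 + 1 + 1 + 1 + 1 + 1 = 9

9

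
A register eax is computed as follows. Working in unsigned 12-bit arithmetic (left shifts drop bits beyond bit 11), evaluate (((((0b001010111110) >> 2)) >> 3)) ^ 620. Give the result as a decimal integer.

0b001010111110 = 001010111110
→ >> 2 → 000010101111 = 175
→ >> 3 → 000000010101 = 21
620 = 001001101100
→ ^ → 001001111001 = 633

633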